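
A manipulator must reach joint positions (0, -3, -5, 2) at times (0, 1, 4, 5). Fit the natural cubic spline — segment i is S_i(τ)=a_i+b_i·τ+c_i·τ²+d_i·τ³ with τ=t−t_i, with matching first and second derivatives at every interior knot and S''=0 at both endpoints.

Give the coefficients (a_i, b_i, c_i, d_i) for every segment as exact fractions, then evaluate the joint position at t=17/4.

  seg 0: a=0 b=-482/165 c=0 d=-13/165
  seg 1: a=-3 b=-521/165 c=-13/55 d=16/45
  seg 2: a=-5 b=829/165 c=163/55 d=-163/165
S(17/4) = -12581/3520

Δ: Δ0=-3, Δ1=-2/3, Δ2=7
row 1: diag=8, rhs=14; c'=3/8, d'=7/4
row 2: denom=8−3·3/8=55/8; d'=(46−3·7/4)/(55/8)=326/55
back: M2=326/55
back: M1=7/4−3/8·326/55=-26/55
M: M0=0, M1=-26/55, M2=326/55, M3=0
seg 0: a=0, c=M0/2=0, d=(M1−M0)/(6·1)=-13/165, b=Δ0−h0·(2M0+M1)/6=-482/165
seg 1: a=-3, c=M1/2=-13/55, d=(M2−M1)/(6·3)=16/45, b=Δ1−h1·(2M1+M2)/6=-521/165
seg 2: a=-5, c=M2/2=163/55, d=(M3−M2)/(6·1)=-163/165, b=Δ2−h2·(2M2+M3)/6=829/165
t_q=17/4 → seg 2, τ=1/4; S=-5+829/165·τ+163/55·τ²+-163/165·τ³=-12581/3520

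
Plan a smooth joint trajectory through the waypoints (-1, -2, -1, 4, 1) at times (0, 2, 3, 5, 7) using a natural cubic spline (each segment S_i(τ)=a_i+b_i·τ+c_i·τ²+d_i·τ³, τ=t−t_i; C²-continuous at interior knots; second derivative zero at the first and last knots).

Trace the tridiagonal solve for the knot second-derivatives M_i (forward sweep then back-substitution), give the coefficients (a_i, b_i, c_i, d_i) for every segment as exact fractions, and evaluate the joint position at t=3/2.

Δ: Δ0=-1/2, Δ1=1, Δ2=5/2, Δ3=-3/2
row 1: diag=6, rhs=9; c'=1/6, d'=3/2
row 2: denom=6−1·1/6=35/6; d'=(9−1·3/2)/(35/6)=9/7
row 3: denom=8−2·12/35=256/35; d'=(-24−2·9/7)/(256/35)=-465/128
back: M3=-465/128
back: M2=9/7−12/35·-465/128=81/32
back: M1=3/2−1/6·81/32=69/64
M: M0=0, M1=69/64, M2=81/32, M3=-465/128, M4=0
seg 0: a=-1, c=M0/2=0, d=(M1−M0)/(6·2)=23/256, b=Δ0−h0·(2M0+M1)/6=-55/64
seg 1: a=-2, c=M1/2=69/128, d=(M2−M1)/(6·1)=31/128, b=Δ1−h1·(2M1+M2)/6=7/32
seg 2: a=-1, c=M2/2=81/64, d=(M3−M2)/(6·2)=-263/512, b=Δ2−h2·(2M2+M3)/6=259/128
seg 3: a=4, c=M3/2=-465/256, d=(M4−M3)/(6·2)=155/512, b=Δ3−h3·(2M3+M4)/6=59/64
t_q=3/2 → seg 0, τ=3/2; S=-1+-55/64·τ+0·τ²+23/256·τ³=-4067/2048

  seg 0: a=-1 b=-55/64 c=0 d=23/256
  seg 1: a=-2 b=7/32 c=69/128 d=31/128
  seg 2: a=-1 b=259/128 c=81/64 d=-263/512
  seg 3: a=4 b=59/64 c=-465/256 d=155/512
S(3/2) = -4067/2048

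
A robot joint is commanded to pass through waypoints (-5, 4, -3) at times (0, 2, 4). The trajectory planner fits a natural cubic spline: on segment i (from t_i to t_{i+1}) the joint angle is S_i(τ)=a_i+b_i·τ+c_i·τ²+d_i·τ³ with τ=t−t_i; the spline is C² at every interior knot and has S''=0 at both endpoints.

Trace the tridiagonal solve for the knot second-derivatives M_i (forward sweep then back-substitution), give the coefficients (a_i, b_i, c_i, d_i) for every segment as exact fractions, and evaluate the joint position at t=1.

  seg 0: a=-5 b=13/2 c=0 d=-1/2
  seg 1: a=4 b=1/2 c=-3 d=1/2
S(1) = 1

Δ: Δ0=9/2, Δ1=-7/2
row 1: diag=8, rhs=-48; c'=1/4, d'=-6
back: M1=-6
M: M0=0, M1=-6, M2=0
seg 0: a=-5, c=M0/2=0, d=(M1−M0)/(6·2)=-1/2, b=Δ0−h0·(2M0+M1)/6=13/2
seg 1: a=4, c=M1/2=-3, d=(M2−M1)/(6·2)=1/2, b=Δ1−h1·(2M1+M2)/6=1/2
t_q=1 → seg 0, τ=1; S=-5+13/2·τ+0·τ²+-1/2·τ³=1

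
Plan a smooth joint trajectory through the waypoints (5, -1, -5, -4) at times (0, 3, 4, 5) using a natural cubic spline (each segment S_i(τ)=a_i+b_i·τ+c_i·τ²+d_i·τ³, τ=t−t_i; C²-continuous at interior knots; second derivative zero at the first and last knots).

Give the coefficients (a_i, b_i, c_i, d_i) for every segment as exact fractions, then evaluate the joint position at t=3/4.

  seg 0: a=5 b=-23/31 c=0 d=-13/93
  seg 1: a=-1 b=-140/31 c=-39/31 d=55/31
  seg 2: a=-5 b=-53/31 c=126/31 d=-42/31
S(3/4) = 8699/1984

Δ: Δ0=-2, Δ1=-4, Δ2=1
row 1: diag=8, rhs=-12; c'=1/8, d'=-3/2
row 2: denom=4−1·1/8=31/8; d'=(30−1·-3/2)/(31/8)=252/31
back: M2=252/31
back: M1=-3/2−1/8·252/31=-78/31
M: M0=0, M1=-78/31, M2=252/31, M3=0
seg 0: a=5, c=M0/2=0, d=(M1−M0)/(6·3)=-13/93, b=Δ0−h0·(2M0+M1)/6=-23/31
seg 1: a=-1, c=M1/2=-39/31, d=(M2−M1)/(6·1)=55/31, b=Δ1−h1·(2M1+M2)/6=-140/31
seg 2: a=-5, c=M2/2=126/31, d=(M3−M2)/(6·1)=-42/31, b=Δ2−h2·(2M2+M3)/6=-53/31
t_q=3/4 → seg 0, τ=3/4; S=5+-23/31·τ+0·τ²+-13/93·τ³=8699/1984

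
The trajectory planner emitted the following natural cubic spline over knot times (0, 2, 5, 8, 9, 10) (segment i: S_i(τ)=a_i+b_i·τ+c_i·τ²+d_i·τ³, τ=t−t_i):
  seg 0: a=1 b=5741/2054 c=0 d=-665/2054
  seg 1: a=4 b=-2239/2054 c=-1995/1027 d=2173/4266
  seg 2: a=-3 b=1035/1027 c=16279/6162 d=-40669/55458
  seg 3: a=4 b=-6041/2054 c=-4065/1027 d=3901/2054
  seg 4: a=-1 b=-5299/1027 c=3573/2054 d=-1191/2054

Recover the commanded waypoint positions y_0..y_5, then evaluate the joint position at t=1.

y_0=1 y_1=4 y_2=-3 y_3=4 y_4=-1 y_5=-5
S(1) = 3565/1027

y_0 = S_0(0) = a_0 = 1
y_1 = S_1(0) = a_1 = 4
y_2 = S_2(0) = a_2 = -3
y_3 = S_3(0) = a_3 = 4
y_4 = S_4(0) = a_4 = -1
y_5 = S_4(1) = -5
t_q=1 is in segment 0 (τ=1); S_0(τ)=3565/1027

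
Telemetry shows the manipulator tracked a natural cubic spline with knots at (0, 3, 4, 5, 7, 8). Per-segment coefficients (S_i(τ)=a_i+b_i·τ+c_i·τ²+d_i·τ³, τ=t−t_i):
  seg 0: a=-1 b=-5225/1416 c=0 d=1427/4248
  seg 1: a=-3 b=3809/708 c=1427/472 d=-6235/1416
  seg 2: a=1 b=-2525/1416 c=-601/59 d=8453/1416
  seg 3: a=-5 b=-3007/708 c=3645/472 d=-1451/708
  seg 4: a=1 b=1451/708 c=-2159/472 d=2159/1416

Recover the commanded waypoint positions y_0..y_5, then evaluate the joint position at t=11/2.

y_0=-1 y_1=-3 y_2=1 y_3=-5 y_4=1 y_5=0
S(11/2) = -643/118

y_0 = S_0(0) = a_0 = -1
y_1 = S_1(0) = a_1 = -3
y_2 = S_2(0) = a_2 = 1
y_3 = S_3(0) = a_3 = -5
y_4 = S_4(0) = a_4 = 1
y_5 = S_4(1) = 0
t_q=11/2 is in segment 3 (τ=1/2); S_3(τ)=-643/118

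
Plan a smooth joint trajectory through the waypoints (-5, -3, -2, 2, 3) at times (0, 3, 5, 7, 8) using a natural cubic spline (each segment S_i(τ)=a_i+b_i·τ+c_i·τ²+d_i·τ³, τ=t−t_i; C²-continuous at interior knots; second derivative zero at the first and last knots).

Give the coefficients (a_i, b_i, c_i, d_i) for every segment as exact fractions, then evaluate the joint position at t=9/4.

  seg 0: a=-5 b=137/156 c=0 d=-11/468
  seg 1: a=-3 b=19/78 c=-11/52 d=53/312
  seg 2: a=-2 b=56/39 c=21/26 d=-41/156
  seg 3: a=2 b=59/39 c=-10/13 d=10/39
S(9/4) = -10955/3328

Δ: Δ0=2/3, Δ1=1/2, Δ2=2, Δ3=1
row 1: diag=10, rhs=-1; c'=1/5, d'=-1/10
row 2: denom=8−2·1/5=38/5; d'=(9−2·-1/10)/(38/5)=23/19
row 3: denom=6−2·5/19=104/19; d'=(-6−2·23/19)/(104/19)=-20/13
back: M3=-20/13
back: M2=23/19−5/19·-20/13=21/13
back: M1=-1/10−1/5·21/13=-11/26
M: M0=0, M1=-11/26, M2=21/13, M3=-20/13, M4=0
seg 0: a=-5, c=M0/2=0, d=(M1−M0)/(6·3)=-11/468, b=Δ0−h0·(2M0+M1)/6=137/156
seg 1: a=-3, c=M1/2=-11/52, d=(M2−M1)/(6·2)=53/312, b=Δ1−h1·(2M1+M2)/6=19/78
seg 2: a=-2, c=M2/2=21/26, d=(M3−M2)/(6·2)=-41/156, b=Δ2−h2·(2M2+M3)/6=56/39
seg 3: a=2, c=M3/2=-10/13, d=(M4−M3)/(6·1)=10/39, b=Δ3−h3·(2M3+M4)/6=59/39
t_q=9/4 → seg 0, τ=9/4; S=-5+137/156·τ+0·τ²+-11/468·τ³=-10955/3328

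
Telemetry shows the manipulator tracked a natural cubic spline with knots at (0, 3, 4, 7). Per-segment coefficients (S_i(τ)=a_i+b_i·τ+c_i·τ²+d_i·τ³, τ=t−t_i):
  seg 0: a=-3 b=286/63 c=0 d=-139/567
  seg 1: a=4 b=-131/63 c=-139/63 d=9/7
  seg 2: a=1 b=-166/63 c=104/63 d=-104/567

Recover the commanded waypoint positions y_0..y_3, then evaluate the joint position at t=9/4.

y_0 = S_0(0) = a_0 = -3
y_1 = S_1(0) = a_1 = 4
y_2 = S_2(0) = a_2 = 1
y_3 = S_2(3) = 3
t_q=9/4 is in segment 0 (τ=9/4); S_0(τ)=283/64

y_0=-3 y_1=4 y_2=1 y_3=3
S(9/4) = 283/64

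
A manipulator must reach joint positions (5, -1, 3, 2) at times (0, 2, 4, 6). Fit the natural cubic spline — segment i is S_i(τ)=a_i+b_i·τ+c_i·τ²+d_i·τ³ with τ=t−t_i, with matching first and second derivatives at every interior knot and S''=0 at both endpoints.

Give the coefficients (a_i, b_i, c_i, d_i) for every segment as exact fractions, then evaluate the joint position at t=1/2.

Δ: Δ0=-3, Δ1=2, Δ2=-1/2
row 1: diag=8, rhs=30; c'=1/4, d'=15/4
row 2: denom=8−2·1/4=15/2; d'=(-15−2·15/4)/(15/2)=-3
back: M2=-3
back: M1=15/4−1/4·-3=9/2
M: M0=0, M1=9/2, M2=-3, M3=0
seg 0: a=5, c=M0/2=0, d=(M1−M0)/(6·2)=3/8, b=Δ0−h0·(2M0+M1)/6=-9/2
seg 1: a=-1, c=M1/2=9/4, d=(M2−M1)/(6·2)=-5/8, b=Δ1−h1·(2M1+M2)/6=0
seg 2: a=3, c=M2/2=-3/2, d=(M3−M2)/(6·2)=1/4, b=Δ2−h2·(2M2+M3)/6=3/2
t_q=1/2 → seg 0, τ=1/2; S=5+-9/2·τ+0·τ²+3/8·τ³=179/64

  seg 0: a=5 b=-9/2 c=0 d=3/8
  seg 1: a=-1 b=0 c=9/4 d=-5/8
  seg 2: a=3 b=3/2 c=-3/2 d=1/4
S(1/2) = 179/64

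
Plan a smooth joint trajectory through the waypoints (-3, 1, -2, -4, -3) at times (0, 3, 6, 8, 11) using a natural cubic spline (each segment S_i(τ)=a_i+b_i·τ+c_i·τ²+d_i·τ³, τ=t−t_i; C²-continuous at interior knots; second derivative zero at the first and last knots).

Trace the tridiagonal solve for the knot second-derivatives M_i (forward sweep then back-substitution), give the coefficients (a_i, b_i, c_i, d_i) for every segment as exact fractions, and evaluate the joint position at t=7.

Δ: Δ0=4/3, Δ1=-1, Δ2=-1, Δ3=1/3
row 1: diag=12, rhs=-14; c'=1/4, d'=-7/6
row 2: denom=10−3·1/4=37/4; d'=(0−3·-7/6)/(37/4)=14/37
row 3: denom=10−2·8/37=354/37; d'=(8−2·14/37)/(354/37)=134/177
back: M3=134/177
back: M2=14/37−8/37·134/177=38/177
back: M1=-7/6−1/4·38/177=-72/59
M: M0=0, M1=-72/59, M2=38/177, M3=134/177, M4=0
seg 0: a=-3, c=M0/2=0, d=(M1−M0)/(6·3)=-4/59, b=Δ0−h0·(2M0+M1)/6=344/177
seg 1: a=1, c=M1/2=-36/59, d=(M2−M1)/(6·3)=127/1593, b=Δ1−h1·(2M1+M2)/6=20/177
seg 2: a=-2, c=M2/2=19/177, d=(M3−M2)/(6·2)=8/177, b=Δ2−h2·(2M2+M3)/6=-247/177
seg 3: a=-4, c=M3/2=67/177, d=(M4−M3)/(6·3)=-67/1593, b=Δ3−h3·(2M3+M4)/6=-25/59
t_q=7 → seg 2, τ=1; S=-2+-247/177·τ+19/177·τ²+8/177·τ³=-574/177

  seg 0: a=-3 b=344/177 c=0 d=-4/59
  seg 1: a=1 b=20/177 c=-36/59 d=127/1593
  seg 2: a=-2 b=-247/177 c=19/177 d=8/177
  seg 3: a=-4 b=-25/59 c=67/177 d=-67/1593
S(7) = -574/177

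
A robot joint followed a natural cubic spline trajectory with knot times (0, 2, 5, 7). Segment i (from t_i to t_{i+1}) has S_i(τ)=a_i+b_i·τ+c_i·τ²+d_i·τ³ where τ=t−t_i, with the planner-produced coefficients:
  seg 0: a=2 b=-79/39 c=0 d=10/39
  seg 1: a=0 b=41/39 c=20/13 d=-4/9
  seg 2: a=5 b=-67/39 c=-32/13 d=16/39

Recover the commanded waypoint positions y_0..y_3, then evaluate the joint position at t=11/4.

y_0=2 y_1=0 y_2=5 y_3=-5
S(11/4) = 305/208

y_0 = S_0(0) = a_0 = 2
y_1 = S_1(0) = a_1 = 0
y_2 = S_2(0) = a_2 = 5
y_3 = S_2(2) = -5
t_q=11/4 is in segment 1 (τ=3/4); S_1(τ)=305/208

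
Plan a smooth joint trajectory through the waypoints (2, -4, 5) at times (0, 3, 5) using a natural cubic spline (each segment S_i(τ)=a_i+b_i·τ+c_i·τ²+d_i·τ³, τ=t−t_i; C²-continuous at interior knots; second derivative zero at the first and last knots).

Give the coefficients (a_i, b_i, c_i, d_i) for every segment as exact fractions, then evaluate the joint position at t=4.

Δ: Δ0=-2, Δ1=9/2
row 1: diag=10, rhs=39; c'=1/5, d'=39/10
back: M1=39/10
M: M0=0, M1=39/10, M2=0
seg 0: a=2, c=M0/2=0, d=(M1−M0)/(6·3)=13/60, b=Δ0−h0·(2M0+M1)/6=-79/20
seg 1: a=-4, c=M1/2=39/20, d=(M2−M1)/(6·2)=-13/40, b=Δ1−h1·(2M1+M2)/6=19/10
t_q=4 → seg 1, τ=1; S=-4+19/10·τ+39/20·τ²+-13/40·τ³=-19/40

  seg 0: a=2 b=-79/20 c=0 d=13/60
  seg 1: a=-4 b=19/10 c=39/20 d=-13/40
S(4) = -19/40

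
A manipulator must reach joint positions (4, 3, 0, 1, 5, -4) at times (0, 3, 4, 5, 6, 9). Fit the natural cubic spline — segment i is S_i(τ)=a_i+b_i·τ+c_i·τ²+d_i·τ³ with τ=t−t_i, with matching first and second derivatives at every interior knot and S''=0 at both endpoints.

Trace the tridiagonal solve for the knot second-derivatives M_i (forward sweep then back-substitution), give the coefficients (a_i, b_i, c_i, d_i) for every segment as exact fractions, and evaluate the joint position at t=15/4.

Δ: Δ0=-1/3, Δ1=-3, Δ2=1, Δ3=4, Δ4=-3
row 1: diag=8, rhs=-16; c'=1/8, d'=-2
row 2: denom=4−1·1/8=31/8; d'=(24−1·-2)/(31/8)=208/31
row 3: denom=4−1·8/31=116/31; d'=(18−1·208/31)/(116/31)=175/58
row 4: denom=8−1·31/116=897/116; d'=(-42−1·175/58)/(897/116)=-5222/897
back: M4=-5222/897
back: M3=175/58−31/116·-5222/897=4102/897
back: M2=208/31−8/31·4102/897=4960/897
back: M1=-2−1/8·4960/897=-2414/897
M: M0=0, M1=-2414/897, M2=4960/897, M3=4102/897, M4=-5222/897, M5=0
seg 0: a=4, c=M0/2=0, d=(M1−M0)/(6·3)=-1207/8073, b=Δ0−h0·(2M0+M1)/6=908/897
seg 1: a=3, c=M1/2=-1207/897, d=(M2−M1)/(6·1)=1229/897, b=Δ1−h1·(2M1+M2)/6=-2713/897
seg 2: a=0, c=M2/2=2480/897, d=(M3−M2)/(6·1)=-11/69, b=Δ2−h2·(2M2+M3)/6=-480/299
seg 3: a=1, c=M3/2=2051/897, d=(M4−M3)/(6·1)=-518/299, b=Δ3−h3·(2M3+M4)/6=3091/897
seg 4: a=5, c=M4/2=-2611/897, d=(M5−M4)/(6·3)=2611/8073, b=Δ4−h4·(2M4+M5)/6=2531/897
t_q=15/4 → seg 1, τ=3/4; S=3+-2713/897·τ+-1207/897·τ²+1229/897·τ³=10577/19136

  seg 0: a=4 b=908/897 c=0 d=-1207/8073
  seg 1: a=3 b=-2713/897 c=-1207/897 d=1229/897
  seg 2: a=0 b=-480/299 c=2480/897 d=-11/69
  seg 3: a=1 b=3091/897 c=2051/897 d=-518/299
  seg 4: a=5 b=2531/897 c=-2611/897 d=2611/8073
S(15/4) = 10577/19136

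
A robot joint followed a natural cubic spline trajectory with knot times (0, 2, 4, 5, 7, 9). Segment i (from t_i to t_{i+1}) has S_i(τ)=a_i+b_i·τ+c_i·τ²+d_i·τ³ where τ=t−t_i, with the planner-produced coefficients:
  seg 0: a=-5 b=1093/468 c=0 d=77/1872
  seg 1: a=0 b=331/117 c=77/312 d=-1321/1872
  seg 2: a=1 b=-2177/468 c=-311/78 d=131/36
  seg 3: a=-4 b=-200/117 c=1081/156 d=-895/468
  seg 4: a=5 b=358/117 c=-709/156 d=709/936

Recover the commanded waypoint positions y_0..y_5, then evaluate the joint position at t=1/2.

y_0 = S_0(0) = a_0 = -5
y_1 = S_1(0) = a_1 = 0
y_2 = S_2(0) = a_2 = 1
y_3 = S_3(0) = a_3 = -4
y_4 = S_4(0) = a_4 = 5
y_5 = S_4(2) = -1
t_q=1/2 is in segment 0 (τ=1/2); S_0(τ)=-19105/4992

y_0=-5 y_1=0 y_2=1 y_3=-4 y_4=5 y_5=-1
S(1/2) = -19105/4992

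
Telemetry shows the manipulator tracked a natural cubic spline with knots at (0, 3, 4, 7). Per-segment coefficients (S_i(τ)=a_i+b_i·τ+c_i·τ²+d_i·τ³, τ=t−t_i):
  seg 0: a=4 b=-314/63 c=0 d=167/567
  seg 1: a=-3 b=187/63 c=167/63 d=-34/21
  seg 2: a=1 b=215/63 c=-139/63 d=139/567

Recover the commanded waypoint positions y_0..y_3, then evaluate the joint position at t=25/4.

y_0 = S_0(0) = a_0 = 4
y_1 = S_1(0) = a_1 = -3
y_2 = S_2(0) = a_2 = 1
y_3 = S_2(3) = -2
t_q=25/4 is in segment 2 (τ=9/4); S_2(τ)=135/448

y_0=4 y_1=-3 y_2=1 y_3=-2
S(25/4) = 135/448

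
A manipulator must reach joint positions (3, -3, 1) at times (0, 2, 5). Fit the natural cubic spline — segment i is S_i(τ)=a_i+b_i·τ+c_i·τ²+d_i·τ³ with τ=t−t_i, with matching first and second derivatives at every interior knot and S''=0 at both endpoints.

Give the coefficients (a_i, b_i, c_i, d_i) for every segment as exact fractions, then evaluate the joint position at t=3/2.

  seg 0: a=3 b=-58/15 c=0 d=13/60
  seg 1: a=-3 b=-19/15 c=13/10 d=-13/90
S(3/2) = -331/160

Δ: Δ0=-3, Δ1=4/3
row 1: diag=10, rhs=26; c'=3/10, d'=13/5
back: M1=13/5
M: M0=0, M1=13/5, M2=0
seg 0: a=3, c=M0/2=0, d=(M1−M0)/(6·2)=13/60, b=Δ0−h0·(2M0+M1)/6=-58/15
seg 1: a=-3, c=M1/2=13/10, d=(M2−M1)/(6·3)=-13/90, b=Δ1−h1·(2M1+M2)/6=-19/15
t_q=3/2 → seg 0, τ=3/2; S=3+-58/15·τ+0·τ²+13/60·τ³=-331/160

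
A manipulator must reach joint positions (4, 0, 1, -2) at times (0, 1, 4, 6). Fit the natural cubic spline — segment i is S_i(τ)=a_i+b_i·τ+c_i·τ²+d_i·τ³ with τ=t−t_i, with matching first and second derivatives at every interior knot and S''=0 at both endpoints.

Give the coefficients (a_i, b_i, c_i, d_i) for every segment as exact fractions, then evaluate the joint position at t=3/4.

  seg 0: a=4 b=-1997/426 c=0 d=293/426
  seg 1: a=0 b=-559/213 c=293/142 d=-51/142
  seg 2: a=1 b=25/426 c=-83/71 d=83/426
S(3/4) = 7037/9088

Δ: Δ0=-4, Δ1=1/3, Δ2=-3/2
row 1: diag=8, rhs=26; c'=3/8, d'=13/4
row 2: denom=10−3·3/8=71/8; d'=(-11−3·13/4)/(71/8)=-166/71
back: M2=-166/71
back: M1=13/4−3/8·-166/71=293/71
M: M0=0, M1=293/71, M2=-166/71, M3=0
seg 0: a=4, c=M0/2=0, d=(M1−M0)/(6·1)=293/426, b=Δ0−h0·(2M0+M1)/6=-1997/426
seg 1: a=0, c=M1/2=293/142, d=(M2−M1)/(6·3)=-51/142, b=Δ1−h1·(2M1+M2)/6=-559/213
seg 2: a=1, c=M2/2=-83/71, d=(M3−M2)/(6·2)=83/426, b=Δ2−h2·(2M2+M3)/6=25/426
t_q=3/4 → seg 0, τ=3/4; S=4+-1997/426·τ+0·τ²+293/426·τ³=7037/9088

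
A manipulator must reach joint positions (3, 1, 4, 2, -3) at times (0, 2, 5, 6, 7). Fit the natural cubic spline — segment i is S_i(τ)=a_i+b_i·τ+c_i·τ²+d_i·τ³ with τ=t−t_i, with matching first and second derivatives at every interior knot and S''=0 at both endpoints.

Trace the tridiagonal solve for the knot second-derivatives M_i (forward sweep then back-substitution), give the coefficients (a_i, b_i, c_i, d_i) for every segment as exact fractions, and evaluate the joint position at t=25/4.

  seg 0: a=3 b=-226/137 c=0 d=89/548
  seg 1: a=1 b=41/137 c=267/274 d=-203/822
  seg 2: a=4 b=-143/274 c=-171/137 d=-63/274
  seg 3: a=2 b=-508/137 c=-531/274 d=177/274
S(25/4) = 16869/17536

Δ: Δ0=-1, Δ1=1, Δ2=-2, Δ3=-5
row 1: diag=10, rhs=12; c'=3/10, d'=6/5
row 2: denom=8−3·3/10=71/10; d'=(-18−3·6/5)/(71/10)=-216/71
row 3: denom=4−1·10/71=274/71; d'=(-18−1·-216/71)/(274/71)=-531/137
back: M3=-531/137
back: M2=-216/71−10/71·-531/137=-342/137
back: M1=6/5−3/10·-342/137=267/137
M: M0=0, M1=267/137, M2=-342/137, M3=-531/137, M4=0
seg 0: a=3, c=M0/2=0, d=(M1−M0)/(6·2)=89/548, b=Δ0−h0·(2M0+M1)/6=-226/137
seg 1: a=1, c=M1/2=267/274, d=(M2−M1)/(6·3)=-203/822, b=Δ1−h1·(2M1+M2)/6=41/137
seg 2: a=4, c=M2/2=-171/137, d=(M3−M2)/(6·1)=-63/274, b=Δ2−h2·(2M2+M3)/6=-143/274
seg 3: a=2, c=M3/2=-531/274, d=(M4−M3)/(6·1)=177/274, b=Δ3−h3·(2M3+M4)/6=-508/137
t_q=25/4 → seg 3, τ=1/4; S=2+-508/137·τ+-531/274·τ²+177/274·τ³=16869/17536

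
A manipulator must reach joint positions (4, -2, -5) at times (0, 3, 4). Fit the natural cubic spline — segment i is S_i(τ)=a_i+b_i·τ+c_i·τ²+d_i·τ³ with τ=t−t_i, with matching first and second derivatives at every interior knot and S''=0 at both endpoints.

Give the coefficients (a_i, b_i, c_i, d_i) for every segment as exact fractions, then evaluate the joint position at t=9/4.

  seg 0: a=4 b=-13/8 c=0 d=-1/24
  seg 1: a=-2 b=-11/4 c=-3/8 d=1/8
S(9/4) = -67/512

Δ: Δ0=-2, Δ1=-3
row 1: diag=8, rhs=-6; c'=1/8, d'=-3/4
back: M1=-3/4
M: M0=0, M1=-3/4, M2=0
seg 0: a=4, c=M0/2=0, d=(M1−M0)/(6·3)=-1/24, b=Δ0−h0·(2M0+M1)/6=-13/8
seg 1: a=-2, c=M1/2=-3/8, d=(M2−M1)/(6·1)=1/8, b=Δ1−h1·(2M1+M2)/6=-11/4
t_q=9/4 → seg 0, τ=9/4; S=4+-13/8·τ+0·τ²+-1/24·τ³=-67/512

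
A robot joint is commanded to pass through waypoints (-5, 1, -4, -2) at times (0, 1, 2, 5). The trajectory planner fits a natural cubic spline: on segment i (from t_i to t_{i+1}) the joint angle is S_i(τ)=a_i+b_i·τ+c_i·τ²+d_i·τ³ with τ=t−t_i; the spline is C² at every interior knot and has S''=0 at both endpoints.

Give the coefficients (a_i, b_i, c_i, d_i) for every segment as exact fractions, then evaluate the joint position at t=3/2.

  seg 0: a=-5 b=839/93 c=0 d=-281/93
  seg 1: a=1 b=-4/93 c=-281/31 d=382/93
  seg 2: a=-4 b=-544/93 c=101/31 d=-101/279
S(3/2) = -24/31

Δ: Δ0=6, Δ1=-5, Δ2=2/3
row 1: diag=4, rhs=-66; c'=1/4, d'=-33/2
row 2: denom=8−1·1/4=31/4; d'=(34−1·-33/2)/(31/4)=202/31
back: M2=202/31
back: M1=-33/2−1/4·202/31=-562/31
M: M0=0, M1=-562/31, M2=202/31, M3=0
seg 0: a=-5, c=M0/2=0, d=(M1−M0)/(6·1)=-281/93, b=Δ0−h0·(2M0+M1)/6=839/93
seg 1: a=1, c=M1/2=-281/31, d=(M2−M1)/(6·1)=382/93, b=Δ1−h1·(2M1+M2)/6=-4/93
seg 2: a=-4, c=M2/2=101/31, d=(M3−M2)/(6·3)=-101/279, b=Δ2−h2·(2M2+M3)/6=-544/93
t_q=3/2 → seg 1, τ=1/2; S=1+-4/93·τ+-281/31·τ²+382/93·τ³=-24/31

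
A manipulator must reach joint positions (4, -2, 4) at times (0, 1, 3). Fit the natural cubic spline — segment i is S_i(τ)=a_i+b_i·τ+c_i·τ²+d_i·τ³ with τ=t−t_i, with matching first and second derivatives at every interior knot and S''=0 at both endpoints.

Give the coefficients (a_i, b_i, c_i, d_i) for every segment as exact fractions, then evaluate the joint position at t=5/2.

  seg 0: a=4 b=-15/2 c=0 d=3/2
  seg 1: a=-2 b=-3 c=9/2 d=-3/4
S(5/2) = 35/32

Δ: Δ0=-6, Δ1=3
row 1: diag=6, rhs=54; c'=1/3, d'=9
back: M1=9
M: M0=0, M1=9, M2=0
seg 0: a=4, c=M0/2=0, d=(M1−M0)/(6·1)=3/2, b=Δ0−h0·(2M0+M1)/6=-15/2
seg 1: a=-2, c=M1/2=9/2, d=(M2−M1)/(6·2)=-3/4, b=Δ1−h1·(2M1+M2)/6=-3
t_q=5/2 → seg 1, τ=3/2; S=-2+-3·τ+9/2·τ²+-3/4·τ³=35/32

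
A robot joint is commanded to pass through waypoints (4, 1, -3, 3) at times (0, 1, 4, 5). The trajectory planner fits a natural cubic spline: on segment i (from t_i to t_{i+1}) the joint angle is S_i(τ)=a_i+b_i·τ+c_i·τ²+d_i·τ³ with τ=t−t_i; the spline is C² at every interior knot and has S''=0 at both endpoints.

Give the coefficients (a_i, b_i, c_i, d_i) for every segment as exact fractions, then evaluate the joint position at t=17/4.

  seg 0: a=4 b=-469/165 c=0 d=-26/165
  seg 1: a=1 b=-547/165 c=-26/55 d=17/45
  seg 2: a=-3 b=668/165 c=161/55 d=-161/165
S(17/4) = -6407/3520

Δ: Δ0=-3, Δ1=-4/3, Δ2=6
row 1: diag=8, rhs=10; c'=3/8, d'=5/4
row 2: denom=8−3·3/8=55/8; d'=(44−3·5/4)/(55/8)=322/55
back: M2=322/55
back: M1=5/4−3/8·322/55=-52/55
M: M0=0, M1=-52/55, M2=322/55, M3=0
seg 0: a=4, c=M0/2=0, d=(M1−M0)/(6·1)=-26/165, b=Δ0−h0·(2M0+M1)/6=-469/165
seg 1: a=1, c=M1/2=-26/55, d=(M2−M1)/(6·3)=17/45, b=Δ1−h1·(2M1+M2)/6=-547/165
seg 2: a=-3, c=M2/2=161/55, d=(M3−M2)/(6·1)=-161/165, b=Δ2−h2·(2M2+M3)/6=668/165
t_q=17/4 → seg 2, τ=1/4; S=-3+668/165·τ+161/55·τ²+-161/165·τ³=-6407/3520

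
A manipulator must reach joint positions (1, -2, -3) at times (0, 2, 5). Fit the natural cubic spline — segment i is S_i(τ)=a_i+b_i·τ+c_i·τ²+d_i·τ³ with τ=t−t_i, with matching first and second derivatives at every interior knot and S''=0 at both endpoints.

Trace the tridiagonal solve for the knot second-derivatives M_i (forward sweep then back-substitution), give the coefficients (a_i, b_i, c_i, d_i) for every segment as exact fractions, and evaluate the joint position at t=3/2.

Δ: Δ0=-3/2, Δ1=-1/3
row 1: diag=10, rhs=7; c'=3/10, d'=7/10
back: M1=7/10
M: M0=0, M1=7/10, M2=0
seg 0: a=1, c=M0/2=0, d=(M1−M0)/(6·2)=7/120, b=Δ0−h0·(2M0+M1)/6=-26/15
seg 1: a=-2, c=M1/2=7/20, d=(M2−M1)/(6·3)=-7/180, b=Δ1−h1·(2M1+M2)/6=-31/30
t_q=3/2 → seg 0, τ=3/2; S=1+-26/15·τ+0·τ²+7/120·τ³=-449/320

  seg 0: a=1 b=-26/15 c=0 d=7/120
  seg 1: a=-2 b=-31/30 c=7/20 d=-7/180
S(3/2) = -449/320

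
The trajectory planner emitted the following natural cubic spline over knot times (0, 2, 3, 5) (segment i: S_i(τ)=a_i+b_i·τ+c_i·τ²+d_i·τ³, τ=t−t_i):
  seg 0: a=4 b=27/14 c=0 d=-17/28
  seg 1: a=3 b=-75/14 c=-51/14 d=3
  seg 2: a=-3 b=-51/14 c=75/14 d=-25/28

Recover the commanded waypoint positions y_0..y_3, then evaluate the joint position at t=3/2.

y_0=4 y_1=3 y_2=-3 y_3=4
S(3/2) = 155/32

y_0 = S_0(0) = a_0 = 4
y_1 = S_1(0) = a_1 = 3
y_2 = S_2(0) = a_2 = -3
y_3 = S_2(2) = 4
t_q=3/2 is in segment 0 (τ=3/2); S_0(τ)=155/32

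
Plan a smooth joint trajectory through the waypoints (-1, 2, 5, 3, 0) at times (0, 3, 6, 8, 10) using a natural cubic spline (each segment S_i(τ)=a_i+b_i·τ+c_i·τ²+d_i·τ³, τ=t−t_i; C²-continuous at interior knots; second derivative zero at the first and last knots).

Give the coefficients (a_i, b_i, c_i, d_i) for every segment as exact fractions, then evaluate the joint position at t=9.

Δ: Δ0=1, Δ1=1, Δ2=-1, Δ3=-3/2
row 1: diag=12, rhs=0; c'=1/4, d'=0
row 2: denom=10−3·1/4=37/4; d'=(-12−3·0)/(37/4)=-48/37
row 3: denom=8−2·8/37=280/37; d'=(-3−2·-48/37)/(280/37)=-3/56
back: M3=-3/56
back: M2=-48/37−8/37·-3/56=-9/7
back: M1=0−1/4·-9/7=9/28
M: M0=0, M1=9/28, M2=-9/7, M3=-3/56, M4=0
seg 0: a=-1, c=M0/2=0, d=(M1−M0)/(6·3)=1/56, b=Δ0−h0·(2M0+M1)/6=47/56
seg 1: a=2, c=M1/2=9/56, d=(M2−M1)/(6·3)=-5/56, b=Δ1−h1·(2M1+M2)/6=37/28
seg 2: a=5, c=M2/2=-9/14, d=(M3−M2)/(6·2)=23/224, b=Δ2−h2·(2M2+M3)/6=-1/8
seg 3: a=3, c=M3/2=-3/112, d=(M4−M3)/(6·2)=1/224, b=Δ3−h3·(2M3+M4)/6=-41/28
t_q=9 → seg 3, τ=1; S=3+-41/28·τ+-3/112·τ²+1/224·τ³=339/224

  seg 0: a=-1 b=47/56 c=0 d=1/56
  seg 1: a=2 b=37/28 c=9/56 d=-5/56
  seg 2: a=5 b=-1/8 c=-9/14 d=23/224
  seg 3: a=3 b=-41/28 c=-3/112 d=1/224
S(9) = 339/224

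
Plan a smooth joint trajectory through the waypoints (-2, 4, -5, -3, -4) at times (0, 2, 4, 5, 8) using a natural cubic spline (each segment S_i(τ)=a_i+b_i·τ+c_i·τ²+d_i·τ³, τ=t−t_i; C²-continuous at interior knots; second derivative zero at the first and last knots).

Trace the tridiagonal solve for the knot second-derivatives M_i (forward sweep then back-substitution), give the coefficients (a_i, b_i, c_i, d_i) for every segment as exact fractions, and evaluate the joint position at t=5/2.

Δ: Δ0=3, Δ1=-9/2, Δ2=2, Δ3=-1/3
row 1: diag=8, rhs=-45; c'=1/4, d'=-45/8
row 2: denom=6−2·1/4=11/2; d'=(39−2·-45/8)/(11/2)=201/22
row 3: denom=8−1·2/11=86/11; d'=(-14−1·201/22)/(86/11)=-509/172
back: M3=-509/172
back: M2=201/22−2/11·-509/172=416/43
back: M1=-45/8−1/4·416/43=-2767/344
M: M0=0, M1=-2767/344, M2=416/43, M3=-509/172, M4=0
seg 0: a=-2, c=M0/2=0, d=(M1−M0)/(6·2)=-2767/4128, b=Δ0−h0·(2M0+M1)/6=5863/1032
seg 1: a=4, c=M1/2=-2767/688, d=(M2−M1)/(6·2)=6095/4128, b=Δ1−h1·(2M1+M2)/6=-1219/516
seg 2: a=-5, c=M2/2=208/43, d=(M3−M2)/(6·1)=-2173/1032, b=Δ2−h2·(2M2+M3)/6=-755/1032
seg 3: a=-3, c=M3/2=-509/344, d=(M4−M3)/(6·3)=509/3096, b=Δ3−h3·(2M3+M4)/6=1355/516
t_q=5/2 → seg 1, τ=1/2; S=4+-1219/516·τ+-2767/688·τ²+6095/4128·τ³=21993/11008

  seg 0: a=-2 b=5863/1032 c=0 d=-2767/4128
  seg 1: a=4 b=-1219/516 c=-2767/688 d=6095/4128
  seg 2: a=-5 b=-755/1032 c=208/43 d=-2173/1032
  seg 3: a=-3 b=1355/516 c=-509/344 d=509/3096
S(5/2) = 21993/11008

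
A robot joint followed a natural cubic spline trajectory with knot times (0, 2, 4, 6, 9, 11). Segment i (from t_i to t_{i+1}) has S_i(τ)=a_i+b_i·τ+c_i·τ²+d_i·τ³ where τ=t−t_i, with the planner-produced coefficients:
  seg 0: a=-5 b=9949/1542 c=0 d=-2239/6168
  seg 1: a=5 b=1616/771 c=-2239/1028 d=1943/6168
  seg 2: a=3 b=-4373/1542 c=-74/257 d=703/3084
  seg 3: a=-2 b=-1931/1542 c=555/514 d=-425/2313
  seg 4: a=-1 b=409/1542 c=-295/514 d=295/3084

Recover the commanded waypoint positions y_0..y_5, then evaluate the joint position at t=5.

y_0=-5 y_1=5 y_2=3 y_3=-2 y_4=-1 y_5=-2
S(5) = 107/1028

y_0 = S_0(0) = a_0 = -5
y_1 = S_1(0) = a_1 = 5
y_2 = S_2(0) = a_2 = 3
y_3 = S_3(0) = a_3 = -2
y_4 = S_4(0) = a_4 = -1
y_5 = S_4(2) = -2
t_q=5 is in segment 2 (τ=1); S_2(τ)=107/1028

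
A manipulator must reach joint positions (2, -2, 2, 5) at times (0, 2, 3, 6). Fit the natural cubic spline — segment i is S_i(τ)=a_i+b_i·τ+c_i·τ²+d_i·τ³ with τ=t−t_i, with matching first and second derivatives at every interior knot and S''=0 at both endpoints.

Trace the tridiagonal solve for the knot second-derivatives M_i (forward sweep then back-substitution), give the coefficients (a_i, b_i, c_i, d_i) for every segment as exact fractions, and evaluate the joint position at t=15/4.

Δ: Δ0=-2, Δ1=4, Δ2=1
row 1: diag=6, rhs=36; c'=1/6, d'=6
row 2: denom=8−1·1/6=47/6; d'=(-18−1·6)/(47/6)=-144/47
back: M2=-144/47
back: M1=6−1/6·-144/47=306/47
M: M0=0, M1=306/47, M2=-144/47, M3=0
seg 0: a=2, c=M0/2=0, d=(M1−M0)/(6·2)=51/94, b=Δ0−h0·(2M0+M1)/6=-196/47
seg 1: a=-2, c=M1/2=153/47, d=(M2−M1)/(6·1)=-75/47, b=Δ1−h1·(2M1+M2)/6=110/47
seg 2: a=2, c=M2/2=-72/47, d=(M3−M2)/(6·3)=8/47, b=Δ2−h2·(2M2+M3)/6=191/47
t_q=15/4 → seg 2, τ=3/4; S=2+191/47·τ+-72/47·τ²+8/47·τ³=1601/376

  seg 0: a=2 b=-196/47 c=0 d=51/94
  seg 1: a=-2 b=110/47 c=153/47 d=-75/47
  seg 2: a=2 b=191/47 c=-72/47 d=8/47
S(15/4) = 1601/376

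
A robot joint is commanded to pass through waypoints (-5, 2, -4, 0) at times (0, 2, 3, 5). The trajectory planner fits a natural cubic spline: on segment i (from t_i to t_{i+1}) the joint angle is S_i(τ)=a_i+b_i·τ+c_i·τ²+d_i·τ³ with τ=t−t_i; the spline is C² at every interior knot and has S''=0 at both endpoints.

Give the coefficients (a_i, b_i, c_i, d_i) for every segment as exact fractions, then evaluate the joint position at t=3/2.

  seg 0: a=-5 b=101/14 c=0 d=-13/14
  seg 1: a=2 b=-55/14 c=-39/7 d=7/2
  seg 2: a=-4 b=-32/7 c=69/14 d=-23/28
S(3/2) = 43/16

Δ: Δ0=7/2, Δ1=-6, Δ2=2
row 1: diag=6, rhs=-57; c'=1/6, d'=-19/2
row 2: denom=6−1·1/6=35/6; d'=(48−1·-19/2)/(35/6)=69/7
back: M2=69/7
back: M1=-19/2−1/6·69/7=-78/7
M: M0=0, M1=-78/7, M2=69/7, M3=0
seg 0: a=-5, c=M0/2=0, d=(M1−M0)/(6·2)=-13/14, b=Δ0−h0·(2M0+M1)/6=101/14
seg 1: a=2, c=M1/2=-39/7, d=(M2−M1)/(6·1)=7/2, b=Δ1−h1·(2M1+M2)/6=-55/14
seg 2: a=-4, c=M2/2=69/14, d=(M3−M2)/(6·2)=-23/28, b=Δ2−h2·(2M2+M3)/6=-32/7
t_q=3/2 → seg 0, τ=3/2; S=-5+101/14·τ+0·τ²+-13/14·τ³=43/16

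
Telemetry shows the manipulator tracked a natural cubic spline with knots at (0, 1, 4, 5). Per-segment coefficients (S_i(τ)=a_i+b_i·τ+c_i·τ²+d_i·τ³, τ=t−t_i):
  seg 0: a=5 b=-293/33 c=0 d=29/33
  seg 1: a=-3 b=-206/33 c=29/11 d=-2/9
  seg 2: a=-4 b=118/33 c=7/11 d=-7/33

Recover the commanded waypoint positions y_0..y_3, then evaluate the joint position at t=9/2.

y_0=5 y_1=-3 y_2=-4 y_3=0
S(9/2) = -183/88

y_0 = S_0(0) = a_0 = 5
y_1 = S_1(0) = a_1 = -3
y_2 = S_2(0) = a_2 = -4
y_3 = S_2(1) = 0
t_q=9/2 is in segment 2 (τ=1/2); S_2(τ)=-183/88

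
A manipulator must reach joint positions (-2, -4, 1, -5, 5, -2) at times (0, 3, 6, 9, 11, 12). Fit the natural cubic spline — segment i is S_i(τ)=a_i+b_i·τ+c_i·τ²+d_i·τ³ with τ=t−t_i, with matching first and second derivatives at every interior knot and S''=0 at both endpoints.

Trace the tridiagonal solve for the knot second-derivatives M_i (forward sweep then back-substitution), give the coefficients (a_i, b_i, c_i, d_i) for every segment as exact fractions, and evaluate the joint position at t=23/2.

Δ: Δ0=-2/3, Δ1=5/3, Δ2=-2, Δ3=5, Δ4=-7
row 1: diag=12, rhs=14; c'=1/4, d'=7/6
row 2: denom=12−3·1/4=45/4; d'=(-22−3·7/6)/(45/4)=-34/15
row 3: denom=10−3·4/15=46/5; d'=(42−3·-34/15)/(46/5)=122/23
row 4: denom=6−2·5/23=128/23; d'=(-72−2·122/23)/(128/23)=-475/32
back: M4=-475/32
back: M3=122/23−5/23·-475/32=273/32
back: M2=-34/15−4/15·273/32=-109/24
back: M1=7/6−1/4·-109/24=221/96
M: M0=0, M1=221/96, M2=-109/24, M3=273/32, M4=-475/32, M5=0
seg 0: a=-2, c=M0/2=0, d=(M1−M0)/(6·3)=221/1728, b=Δ0−h0·(2M0+M1)/6=-349/192
seg 1: a=-4, c=M1/2=221/192, d=(M2−M1)/(6·3)=-73/192, b=Δ1−h1·(2M1+M2)/6=157/96
seg 2: a=1, c=M2/2=-109/48, d=(M3−M2)/(6·3)=1255/1728, b=Δ2−h2·(2M2+M3)/6=-331/192
seg 3: a=-5, c=M3/2=273/64, d=(M4−M3)/(6·2)=-187/96, b=Δ3−h3·(2M3+M4)/6=409/96
seg 4: a=5, c=M4/2=-475/64, d=(M5−M4)/(6·1)=475/192, b=Δ4−h4·(2M4+M5)/6=-197/96
t_q=23/2 → seg 4, τ=1/2; S=5+-197/96·τ+-475/64·τ²+475/192·τ³=1243/512

  seg 0: a=-2 b=-349/192 c=0 d=221/1728
  seg 1: a=-4 b=157/96 c=221/192 d=-73/192
  seg 2: a=1 b=-331/192 c=-109/48 d=1255/1728
  seg 3: a=-5 b=409/96 c=273/64 d=-187/96
  seg 4: a=5 b=-197/96 c=-475/64 d=475/192
S(23/2) = 1243/512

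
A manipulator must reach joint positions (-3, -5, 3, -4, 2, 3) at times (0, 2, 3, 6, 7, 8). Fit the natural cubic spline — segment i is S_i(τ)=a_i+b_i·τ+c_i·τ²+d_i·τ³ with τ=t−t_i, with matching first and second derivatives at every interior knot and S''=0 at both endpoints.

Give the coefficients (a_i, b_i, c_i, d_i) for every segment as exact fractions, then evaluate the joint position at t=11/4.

Δ: Δ0=-1, Δ1=8, Δ2=-7/3, Δ3=6, Δ4=1
row 1: diag=6, rhs=54; c'=1/6, d'=9
row 2: denom=8−1·1/6=47/6; d'=(-62−1·9)/(47/6)=-426/47
row 3: denom=8−3·18/47=322/47; d'=(50−3·-426/47)/(322/47)=1814/161
row 4: denom=4−1·47/322=1241/322; d'=(-30−1·1814/161)/(1241/322)=-13288/1241
back: M4=-13288/1241
back: M3=1814/161−47/322·-13288/1241=15922/1241
back: M2=-426/47−18/47·15922/1241=-17346/1241
back: M1=9−1/6·-17346/1241=14060/1241
M: M0=0, M1=14060/1241, M2=-17346/1241, M3=15922/1241, M4=-13288/1241, M5=0
seg 0: a=-3, c=M0/2=0, d=(M1−M0)/(6·2)=3515/3723, b=Δ0−h0·(2M0+M1)/6=-17783/3723
seg 1: a=-5, c=M1/2=7030/1241, d=(M2−M1)/(6·1)=-15703/3723, b=Δ1−h1·(2M1+M2)/6=24397/3723
seg 2: a=3, c=M2/2=-8673/1241, d=(M3−M2)/(6·3)=16634/11169, b=Δ2−h2·(2M2+M3)/6=19468/3723
seg 3: a=-4, c=M3/2=7961/1241, d=(M4−M3)/(6·1)=-14605/3723, b=Δ3−h3·(2M3+M4)/6=13060/3723
seg 4: a=2, c=M4/2=-6644/1241, d=(M5−M4)/(6·1)=6644/3723, b=Δ4−h4·(2M4+M5)/6=17011/3723
t_q=11/4 → seg 1, τ=3/4; S=-5+24397/3723·τ+7030/1241·τ²+-15703/3723·τ³=104985/79424

  seg 0: a=-3 b=-17783/3723 c=0 d=3515/3723
  seg 1: a=-5 b=24397/3723 c=7030/1241 d=-15703/3723
  seg 2: a=3 b=19468/3723 c=-8673/1241 d=16634/11169
  seg 3: a=-4 b=13060/3723 c=7961/1241 d=-14605/3723
  seg 4: a=2 b=17011/3723 c=-6644/1241 d=6644/3723
S(11/4) = 104985/79424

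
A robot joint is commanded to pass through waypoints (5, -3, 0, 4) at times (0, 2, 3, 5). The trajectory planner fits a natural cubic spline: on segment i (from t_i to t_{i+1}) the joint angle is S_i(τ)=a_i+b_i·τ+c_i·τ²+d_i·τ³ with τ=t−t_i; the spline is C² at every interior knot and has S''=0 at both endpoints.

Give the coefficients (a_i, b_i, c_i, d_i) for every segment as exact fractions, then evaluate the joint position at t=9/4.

Δ: Δ0=-4, Δ1=3, Δ2=2
row 1: diag=6, rhs=42; c'=1/6, d'=7
row 2: denom=6−1·1/6=35/6; d'=(-6−1·7)/(35/6)=-78/35
back: M2=-78/35
back: M1=7−1/6·-78/35=258/35
M: M0=0, M1=258/35, M2=-78/35, M3=0
seg 0: a=5, c=M0/2=0, d=(M1−M0)/(6·2)=43/70, b=Δ0−h0·(2M0+M1)/6=-226/35
seg 1: a=-3, c=M1/2=129/35, d=(M2−M1)/(6·1)=-8/5, b=Δ1−h1·(2M1+M2)/6=32/35
seg 2: a=0, c=M2/2=-39/35, d=(M3−M2)/(6·2)=13/70, b=Δ2−h2·(2M2+M3)/6=122/35
t_q=9/4 → seg 1, τ=1/4; S=-3+32/35·τ+129/35·τ²+-8/5·τ³=-1437/560

  seg 0: a=5 b=-226/35 c=0 d=43/70
  seg 1: a=-3 b=32/35 c=129/35 d=-8/5
  seg 2: a=0 b=122/35 c=-39/35 d=13/70
S(9/4) = -1437/560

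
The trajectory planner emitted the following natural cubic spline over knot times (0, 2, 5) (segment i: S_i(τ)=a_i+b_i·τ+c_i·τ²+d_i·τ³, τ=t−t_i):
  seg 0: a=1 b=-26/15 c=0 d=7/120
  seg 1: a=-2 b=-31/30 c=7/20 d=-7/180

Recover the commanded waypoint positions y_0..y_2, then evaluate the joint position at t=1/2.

y_0 = S_0(0) = a_0 = 1
y_1 = S_1(0) = a_1 = -2
y_2 = S_1(3) = -3
t_q=1/2 is in segment 0 (τ=1/2); S_0(τ)=9/64

y_0=1 y_1=-2 y_2=-3
S(1/2) = 9/64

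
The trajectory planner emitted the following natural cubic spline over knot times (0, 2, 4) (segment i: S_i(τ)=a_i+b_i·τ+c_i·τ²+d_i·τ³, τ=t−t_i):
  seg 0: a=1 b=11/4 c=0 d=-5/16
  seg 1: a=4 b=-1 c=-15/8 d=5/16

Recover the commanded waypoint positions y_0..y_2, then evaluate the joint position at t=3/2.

y_0=1 y_1=4 y_2=-3
S(3/2) = 521/128

y_0 = S_0(0) = a_0 = 1
y_1 = S_1(0) = a_1 = 4
y_2 = S_1(2) = -3
t_q=3/2 is in segment 0 (τ=3/2); S_0(τ)=521/128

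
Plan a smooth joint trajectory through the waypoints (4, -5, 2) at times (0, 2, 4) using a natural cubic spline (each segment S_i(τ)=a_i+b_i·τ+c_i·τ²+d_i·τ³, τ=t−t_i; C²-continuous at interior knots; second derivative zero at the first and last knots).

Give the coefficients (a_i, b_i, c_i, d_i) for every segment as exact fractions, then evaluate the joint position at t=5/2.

  seg 0: a=4 b=-13/2 c=0 d=1/2
  seg 1: a=-5 b=-1/2 c=3 d=-1/2
S(5/2) = -73/16

Δ: Δ0=-9/2, Δ1=7/2
row 1: diag=8, rhs=48; c'=1/4, d'=6
back: M1=6
M: M0=0, M1=6, M2=0
seg 0: a=4, c=M0/2=0, d=(M1−M0)/(6·2)=1/2, b=Δ0−h0·(2M0+M1)/6=-13/2
seg 1: a=-5, c=M1/2=3, d=(M2−M1)/(6·2)=-1/2, b=Δ1−h1·(2M1+M2)/6=-1/2
t_q=5/2 → seg 1, τ=1/2; S=-5+-1/2·τ+3·τ²+-1/2·τ³=-73/16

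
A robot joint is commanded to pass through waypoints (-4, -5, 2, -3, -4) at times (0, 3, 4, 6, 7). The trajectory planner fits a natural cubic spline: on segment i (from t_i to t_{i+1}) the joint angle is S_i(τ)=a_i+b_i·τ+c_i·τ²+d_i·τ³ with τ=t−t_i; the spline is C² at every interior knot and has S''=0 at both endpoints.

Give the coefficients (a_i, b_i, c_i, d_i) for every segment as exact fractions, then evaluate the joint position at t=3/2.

Δ: Δ0=-1/3, Δ1=7, Δ2=-5/2, Δ3=-1
row 1: diag=8, rhs=44; c'=1/8, d'=11/2
row 2: denom=6−1·1/8=47/8; d'=(-57−1·11/2)/(47/8)=-500/47
row 3: denom=6−2·16/47=250/47; d'=(9−2·-500/47)/(250/47)=1423/250
back: M3=1423/250
back: M2=-500/47−16/47·1423/250=-1572/125
back: M1=11/2−1/8·-1572/125=884/125
M: M0=0, M1=884/125, M2=-1572/125, M3=1423/250, M4=0
seg 0: a=-4, c=M0/2=0, d=(M1−M0)/(6·3)=442/1125, b=Δ0−h0·(2M0+M1)/6=-1451/375
seg 1: a=-5, c=M1/2=442/125, d=(M2−M1)/(6·1)=-1228/375, b=Δ1−h1·(2M1+M2)/6=2527/375
seg 2: a=2, c=M2/2=-786/125, d=(M3−M2)/(6·2)=4567/3000, b=Δ2−h2·(2M2+M3)/6=299/75
seg 3: a=-3, c=M3/2=1423/500, d=(M4−M3)/(6·1)=-1423/1500, b=Δ3−h3·(2M3+M4)/6=-2173/750
t_q=3/2 → seg 0, τ=3/2; S=-4+-1451/375·τ+0·τ²+442/1125·τ³=-4239/500

  seg 0: a=-4 b=-1451/375 c=0 d=442/1125
  seg 1: a=-5 b=2527/375 c=442/125 d=-1228/375
  seg 2: a=2 b=299/75 c=-786/125 d=4567/3000
  seg 3: a=-3 b=-2173/750 c=1423/500 d=-1423/1500
S(3/2) = -4239/500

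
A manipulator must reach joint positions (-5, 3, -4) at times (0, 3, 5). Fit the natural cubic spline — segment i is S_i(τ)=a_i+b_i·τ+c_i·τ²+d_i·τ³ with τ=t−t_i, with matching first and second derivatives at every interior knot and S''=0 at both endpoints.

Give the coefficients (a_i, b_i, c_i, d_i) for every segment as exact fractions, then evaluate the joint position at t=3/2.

Δ: Δ0=8/3, Δ1=-7/2
row 1: diag=10, rhs=-37; c'=1/5, d'=-37/10
back: M1=-37/10
M: M0=0, M1=-37/10, M2=0
seg 0: a=-5, c=M0/2=0, d=(M1−M0)/(6·3)=-37/180, b=Δ0−h0·(2M0+M1)/6=271/60
seg 1: a=3, c=M1/2=-37/20, d=(M2−M1)/(6·2)=37/120, b=Δ1−h1·(2M1+M2)/6=-31/30
t_q=3/2 → seg 0, τ=3/2; S=-5+271/60·τ+0·τ²+-37/180·τ³=173/160

  seg 0: a=-5 b=271/60 c=0 d=-37/180
  seg 1: a=3 b=-31/30 c=-37/20 d=37/120
S(3/2) = 173/160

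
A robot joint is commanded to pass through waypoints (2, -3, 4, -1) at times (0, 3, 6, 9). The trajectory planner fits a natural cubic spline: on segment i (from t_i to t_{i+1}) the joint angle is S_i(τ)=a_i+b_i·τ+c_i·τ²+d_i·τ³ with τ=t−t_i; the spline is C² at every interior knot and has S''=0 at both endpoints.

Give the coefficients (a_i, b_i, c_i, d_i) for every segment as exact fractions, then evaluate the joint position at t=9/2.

  seg 0: a=2 b=-3 c=0 d=4/27
  seg 1: a=-3 b=1 c=4/3 d=-8/27
  seg 2: a=4 b=1 c=-4/3 d=4/27
S(9/2) = 1/2

Δ: Δ0=-5/3, Δ1=7/3, Δ2=-5/3
row 1: diag=12, rhs=24; c'=1/4, d'=2
row 2: denom=12−3·1/4=45/4; d'=(-24−3·2)/(45/4)=-8/3
back: M2=-8/3
back: M1=2−1/4·-8/3=8/3
M: M0=0, M1=8/3, M2=-8/3, M3=0
seg 0: a=2, c=M0/2=0, d=(M1−M0)/(6·3)=4/27, b=Δ0−h0·(2M0+M1)/6=-3
seg 1: a=-3, c=M1/2=4/3, d=(M2−M1)/(6·3)=-8/27, b=Δ1−h1·(2M1+M2)/6=1
seg 2: a=4, c=M2/2=-4/3, d=(M3−M2)/(6·3)=4/27, b=Δ2−h2·(2M2+M3)/6=1
t_q=9/2 → seg 1, τ=3/2; S=-3+1·τ+4/3·τ²+-8/27·τ³=1/2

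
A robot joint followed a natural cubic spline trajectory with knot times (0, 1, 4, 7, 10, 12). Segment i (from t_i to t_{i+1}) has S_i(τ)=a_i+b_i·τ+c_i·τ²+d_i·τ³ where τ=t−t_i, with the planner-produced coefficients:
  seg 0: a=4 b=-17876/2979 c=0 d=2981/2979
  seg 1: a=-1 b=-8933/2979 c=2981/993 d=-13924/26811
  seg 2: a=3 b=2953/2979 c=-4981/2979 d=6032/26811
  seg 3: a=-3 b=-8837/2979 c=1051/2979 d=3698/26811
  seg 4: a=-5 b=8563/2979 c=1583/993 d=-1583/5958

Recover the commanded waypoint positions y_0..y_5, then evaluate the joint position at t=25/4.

y_0 = S_0(0) = a_0 = 4
y_1 = S_1(0) = a_1 = -1
y_2 = S_2(0) = a_2 = 3
y_3 = S_3(0) = a_3 = -3
y_4 = S_4(0) = a_4 = -5
y_5 = S_4(2) = 5
t_q=25/4 is in segment 2 (τ=9/4); S_2(τ)=-3557/5296

y_0=4 y_1=-1 y_2=3 y_3=-3 y_4=-5 y_5=5
S(25/4) = -3557/5296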